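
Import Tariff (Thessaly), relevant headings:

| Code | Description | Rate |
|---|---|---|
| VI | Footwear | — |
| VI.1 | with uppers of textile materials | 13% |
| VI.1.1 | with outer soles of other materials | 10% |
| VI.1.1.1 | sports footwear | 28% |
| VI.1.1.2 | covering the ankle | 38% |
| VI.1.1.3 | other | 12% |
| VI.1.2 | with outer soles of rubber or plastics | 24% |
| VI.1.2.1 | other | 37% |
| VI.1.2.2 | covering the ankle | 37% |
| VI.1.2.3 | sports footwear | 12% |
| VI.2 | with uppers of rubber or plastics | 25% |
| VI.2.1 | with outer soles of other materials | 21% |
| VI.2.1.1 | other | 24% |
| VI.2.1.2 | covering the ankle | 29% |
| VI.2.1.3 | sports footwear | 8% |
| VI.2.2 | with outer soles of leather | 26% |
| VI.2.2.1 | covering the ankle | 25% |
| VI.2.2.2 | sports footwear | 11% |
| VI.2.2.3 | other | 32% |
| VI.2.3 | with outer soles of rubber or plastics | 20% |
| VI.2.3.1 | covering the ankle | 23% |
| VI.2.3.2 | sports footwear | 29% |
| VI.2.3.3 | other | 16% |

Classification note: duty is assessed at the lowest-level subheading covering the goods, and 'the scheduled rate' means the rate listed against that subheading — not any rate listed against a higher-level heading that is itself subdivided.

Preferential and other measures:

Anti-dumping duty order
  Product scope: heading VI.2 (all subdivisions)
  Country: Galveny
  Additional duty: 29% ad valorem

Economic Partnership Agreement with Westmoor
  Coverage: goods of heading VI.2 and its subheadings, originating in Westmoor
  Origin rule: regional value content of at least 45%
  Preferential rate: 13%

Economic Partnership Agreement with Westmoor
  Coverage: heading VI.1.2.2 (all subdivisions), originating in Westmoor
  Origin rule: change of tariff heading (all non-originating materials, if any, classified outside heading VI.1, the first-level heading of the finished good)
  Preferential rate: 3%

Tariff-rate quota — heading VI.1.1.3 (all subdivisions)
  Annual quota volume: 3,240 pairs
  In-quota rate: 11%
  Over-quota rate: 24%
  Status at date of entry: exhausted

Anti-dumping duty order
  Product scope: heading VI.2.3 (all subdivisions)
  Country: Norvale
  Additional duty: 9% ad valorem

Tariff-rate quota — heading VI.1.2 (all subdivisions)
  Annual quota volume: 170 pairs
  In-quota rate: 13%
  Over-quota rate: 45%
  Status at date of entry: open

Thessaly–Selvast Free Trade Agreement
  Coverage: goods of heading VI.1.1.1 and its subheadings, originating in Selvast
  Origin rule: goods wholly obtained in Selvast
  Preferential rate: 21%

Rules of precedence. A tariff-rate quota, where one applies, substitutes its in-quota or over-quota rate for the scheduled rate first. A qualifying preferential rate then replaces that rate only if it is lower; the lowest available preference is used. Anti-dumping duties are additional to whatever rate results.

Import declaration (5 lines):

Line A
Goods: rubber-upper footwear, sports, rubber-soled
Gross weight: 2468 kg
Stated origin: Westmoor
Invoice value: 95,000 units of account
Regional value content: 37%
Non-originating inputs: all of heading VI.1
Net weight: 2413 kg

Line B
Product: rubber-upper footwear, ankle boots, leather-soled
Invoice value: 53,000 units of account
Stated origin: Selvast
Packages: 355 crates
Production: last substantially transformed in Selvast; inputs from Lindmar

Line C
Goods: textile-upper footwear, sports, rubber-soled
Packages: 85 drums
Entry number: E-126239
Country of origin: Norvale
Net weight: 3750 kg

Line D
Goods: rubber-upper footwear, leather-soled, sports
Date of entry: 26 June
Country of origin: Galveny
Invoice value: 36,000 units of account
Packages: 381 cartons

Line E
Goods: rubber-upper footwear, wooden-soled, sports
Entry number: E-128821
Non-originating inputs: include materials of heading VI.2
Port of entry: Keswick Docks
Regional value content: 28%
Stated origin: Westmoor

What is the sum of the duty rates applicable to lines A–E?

Line A: rubber-upper → VI.2; rubber-soled → VI.2.3; sports → VI.2.3.2. Scheduled 29%. Westmoor agreement on VI.2: RVC < 45%; Westmoor agreement on VI.1.2.2: VI.2.3.2 not covered. → 29%.
Line B: rubber-upper → VI.2; leather-soled → VI.2.2; ankle boots → VI.2.2.1. Scheduled 25%. Selvast agreement on VI.1.1.1: VI.2.2.1 not covered. → 25%.
Line C: textile-upper → VI.1; rubber-soled → VI.1.2; sports → VI.1.2.3. Scheduled 12%. quota on VI.1.2 open → in-quota 13%. → 13%.
Line D: rubber-upper → VI.2; leather-soled → VI.2.2; sports → VI.2.2.2. Scheduled 11%. anti-dumping (Galveny, VI.2): +29%; total 11% + 29% = 40%. → 40%.
Line E: rubber-upper → VI.2; wooden-soled → VI.2.1; sports → VI.2.1.3. Scheduled 8%. Westmoor agreement on VI.2: RVC < 45%; Westmoor agreement on VI.1.2.2: VI.2.1.3 not covered. → 8%.
Sum: 29% + 25% + 13% + 40% + 8% = 115%.

115%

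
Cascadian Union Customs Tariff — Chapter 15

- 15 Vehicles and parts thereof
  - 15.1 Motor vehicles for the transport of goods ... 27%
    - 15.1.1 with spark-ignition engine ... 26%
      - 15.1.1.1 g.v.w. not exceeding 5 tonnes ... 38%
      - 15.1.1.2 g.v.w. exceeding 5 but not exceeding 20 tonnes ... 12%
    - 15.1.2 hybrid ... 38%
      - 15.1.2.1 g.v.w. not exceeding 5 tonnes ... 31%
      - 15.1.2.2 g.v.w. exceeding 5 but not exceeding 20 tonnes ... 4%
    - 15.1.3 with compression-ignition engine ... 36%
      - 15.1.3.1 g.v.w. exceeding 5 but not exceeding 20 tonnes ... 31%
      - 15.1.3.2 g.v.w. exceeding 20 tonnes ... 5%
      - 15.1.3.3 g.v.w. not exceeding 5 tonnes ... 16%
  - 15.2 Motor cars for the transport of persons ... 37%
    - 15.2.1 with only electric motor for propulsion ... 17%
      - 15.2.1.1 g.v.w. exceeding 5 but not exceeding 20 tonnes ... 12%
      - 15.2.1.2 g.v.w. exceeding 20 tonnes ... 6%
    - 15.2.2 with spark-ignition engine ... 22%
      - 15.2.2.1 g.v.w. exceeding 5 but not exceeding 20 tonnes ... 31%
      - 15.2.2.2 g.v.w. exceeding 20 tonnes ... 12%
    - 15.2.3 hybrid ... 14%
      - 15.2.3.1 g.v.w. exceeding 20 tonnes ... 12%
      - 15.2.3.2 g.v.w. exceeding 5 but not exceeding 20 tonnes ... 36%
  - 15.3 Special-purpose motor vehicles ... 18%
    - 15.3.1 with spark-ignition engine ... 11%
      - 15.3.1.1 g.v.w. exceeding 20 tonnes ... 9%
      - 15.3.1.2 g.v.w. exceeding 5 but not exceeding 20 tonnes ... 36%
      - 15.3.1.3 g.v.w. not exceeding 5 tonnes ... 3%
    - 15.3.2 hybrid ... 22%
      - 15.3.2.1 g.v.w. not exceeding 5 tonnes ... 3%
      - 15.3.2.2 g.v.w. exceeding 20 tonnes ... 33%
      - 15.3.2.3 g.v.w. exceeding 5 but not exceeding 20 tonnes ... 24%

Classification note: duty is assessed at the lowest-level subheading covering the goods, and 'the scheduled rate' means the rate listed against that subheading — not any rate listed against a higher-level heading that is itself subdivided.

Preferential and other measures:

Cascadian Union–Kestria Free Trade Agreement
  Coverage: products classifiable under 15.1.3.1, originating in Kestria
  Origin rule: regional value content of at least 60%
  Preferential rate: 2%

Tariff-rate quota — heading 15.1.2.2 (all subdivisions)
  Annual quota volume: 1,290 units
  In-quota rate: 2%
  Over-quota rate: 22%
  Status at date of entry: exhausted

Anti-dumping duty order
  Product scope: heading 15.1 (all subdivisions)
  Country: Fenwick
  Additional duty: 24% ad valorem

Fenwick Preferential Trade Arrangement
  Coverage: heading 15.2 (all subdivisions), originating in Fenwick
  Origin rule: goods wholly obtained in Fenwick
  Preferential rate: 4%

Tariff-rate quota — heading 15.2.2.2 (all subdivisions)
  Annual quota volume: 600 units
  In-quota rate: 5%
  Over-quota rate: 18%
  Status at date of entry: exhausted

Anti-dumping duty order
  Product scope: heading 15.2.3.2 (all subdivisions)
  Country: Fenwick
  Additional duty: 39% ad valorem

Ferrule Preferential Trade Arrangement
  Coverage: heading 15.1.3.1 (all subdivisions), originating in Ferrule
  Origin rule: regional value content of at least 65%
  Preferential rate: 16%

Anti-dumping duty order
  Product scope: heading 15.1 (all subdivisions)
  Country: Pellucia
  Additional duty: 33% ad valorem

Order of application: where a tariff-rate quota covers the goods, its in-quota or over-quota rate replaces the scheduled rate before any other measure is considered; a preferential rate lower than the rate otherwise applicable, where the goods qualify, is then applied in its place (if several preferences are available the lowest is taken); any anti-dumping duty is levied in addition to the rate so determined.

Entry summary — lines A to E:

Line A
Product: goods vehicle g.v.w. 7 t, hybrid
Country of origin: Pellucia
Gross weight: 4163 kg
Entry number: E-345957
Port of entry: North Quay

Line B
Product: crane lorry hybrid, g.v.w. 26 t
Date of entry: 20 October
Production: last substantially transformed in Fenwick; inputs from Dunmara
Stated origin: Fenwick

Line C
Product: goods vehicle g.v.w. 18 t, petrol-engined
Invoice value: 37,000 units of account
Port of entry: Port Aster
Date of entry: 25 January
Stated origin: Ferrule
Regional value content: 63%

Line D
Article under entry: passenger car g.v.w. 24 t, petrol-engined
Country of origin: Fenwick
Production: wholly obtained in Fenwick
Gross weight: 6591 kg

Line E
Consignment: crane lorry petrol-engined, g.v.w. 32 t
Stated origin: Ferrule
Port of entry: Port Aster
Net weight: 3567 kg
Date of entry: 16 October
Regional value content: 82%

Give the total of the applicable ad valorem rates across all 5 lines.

Line A: goods vehicle → 15.1; hybrid → 15.1.2; g.v.w. 7 t → 15.1.2.2. Scheduled 4%. quota on 15.1.2.2 exhausted → over-quota 22%; anti-dumping (Pellucia, 15.1): +33%; total 22% + 33% = 55%. → 55%.
Line B: crane lorry → 15.3; hybrid → 15.3.2; g.v.w. 26 t → 15.3.2.2. Scheduled 33%. Fenwick agreement on 15.2: 15.3.2.2 not covered. → 33%.
Line C: goods vehicle → 15.1; petrol-engined → 15.1.1; g.v.w. 18 t → 15.1.1.2. Scheduled 12%. Ferrule agreement on 15.1.3.1: 15.1.1.2 not covered. → 12%.
Line D: passenger car → 15.2; petrol-engined → 15.2.2; g.v.w. 24 t → 15.2.2.2. Scheduled 12%. quota on 15.2.2.2 exhausted → over-quota 18%; Fenwick agreement on 15.2: wholly obtained → 4% available; preferential 4%. → 4%.
Line E: crane lorry → 15.3; petrol-engined → 15.3.1; g.v.w. 32 t → 15.3.1.1. Scheduled 9%. Ferrule agreement on 15.1.3.1: 15.3.1.1 not covered. → 9%.
Sum: 55% + 33% + 12% + 4% + 9% = 113%.

113%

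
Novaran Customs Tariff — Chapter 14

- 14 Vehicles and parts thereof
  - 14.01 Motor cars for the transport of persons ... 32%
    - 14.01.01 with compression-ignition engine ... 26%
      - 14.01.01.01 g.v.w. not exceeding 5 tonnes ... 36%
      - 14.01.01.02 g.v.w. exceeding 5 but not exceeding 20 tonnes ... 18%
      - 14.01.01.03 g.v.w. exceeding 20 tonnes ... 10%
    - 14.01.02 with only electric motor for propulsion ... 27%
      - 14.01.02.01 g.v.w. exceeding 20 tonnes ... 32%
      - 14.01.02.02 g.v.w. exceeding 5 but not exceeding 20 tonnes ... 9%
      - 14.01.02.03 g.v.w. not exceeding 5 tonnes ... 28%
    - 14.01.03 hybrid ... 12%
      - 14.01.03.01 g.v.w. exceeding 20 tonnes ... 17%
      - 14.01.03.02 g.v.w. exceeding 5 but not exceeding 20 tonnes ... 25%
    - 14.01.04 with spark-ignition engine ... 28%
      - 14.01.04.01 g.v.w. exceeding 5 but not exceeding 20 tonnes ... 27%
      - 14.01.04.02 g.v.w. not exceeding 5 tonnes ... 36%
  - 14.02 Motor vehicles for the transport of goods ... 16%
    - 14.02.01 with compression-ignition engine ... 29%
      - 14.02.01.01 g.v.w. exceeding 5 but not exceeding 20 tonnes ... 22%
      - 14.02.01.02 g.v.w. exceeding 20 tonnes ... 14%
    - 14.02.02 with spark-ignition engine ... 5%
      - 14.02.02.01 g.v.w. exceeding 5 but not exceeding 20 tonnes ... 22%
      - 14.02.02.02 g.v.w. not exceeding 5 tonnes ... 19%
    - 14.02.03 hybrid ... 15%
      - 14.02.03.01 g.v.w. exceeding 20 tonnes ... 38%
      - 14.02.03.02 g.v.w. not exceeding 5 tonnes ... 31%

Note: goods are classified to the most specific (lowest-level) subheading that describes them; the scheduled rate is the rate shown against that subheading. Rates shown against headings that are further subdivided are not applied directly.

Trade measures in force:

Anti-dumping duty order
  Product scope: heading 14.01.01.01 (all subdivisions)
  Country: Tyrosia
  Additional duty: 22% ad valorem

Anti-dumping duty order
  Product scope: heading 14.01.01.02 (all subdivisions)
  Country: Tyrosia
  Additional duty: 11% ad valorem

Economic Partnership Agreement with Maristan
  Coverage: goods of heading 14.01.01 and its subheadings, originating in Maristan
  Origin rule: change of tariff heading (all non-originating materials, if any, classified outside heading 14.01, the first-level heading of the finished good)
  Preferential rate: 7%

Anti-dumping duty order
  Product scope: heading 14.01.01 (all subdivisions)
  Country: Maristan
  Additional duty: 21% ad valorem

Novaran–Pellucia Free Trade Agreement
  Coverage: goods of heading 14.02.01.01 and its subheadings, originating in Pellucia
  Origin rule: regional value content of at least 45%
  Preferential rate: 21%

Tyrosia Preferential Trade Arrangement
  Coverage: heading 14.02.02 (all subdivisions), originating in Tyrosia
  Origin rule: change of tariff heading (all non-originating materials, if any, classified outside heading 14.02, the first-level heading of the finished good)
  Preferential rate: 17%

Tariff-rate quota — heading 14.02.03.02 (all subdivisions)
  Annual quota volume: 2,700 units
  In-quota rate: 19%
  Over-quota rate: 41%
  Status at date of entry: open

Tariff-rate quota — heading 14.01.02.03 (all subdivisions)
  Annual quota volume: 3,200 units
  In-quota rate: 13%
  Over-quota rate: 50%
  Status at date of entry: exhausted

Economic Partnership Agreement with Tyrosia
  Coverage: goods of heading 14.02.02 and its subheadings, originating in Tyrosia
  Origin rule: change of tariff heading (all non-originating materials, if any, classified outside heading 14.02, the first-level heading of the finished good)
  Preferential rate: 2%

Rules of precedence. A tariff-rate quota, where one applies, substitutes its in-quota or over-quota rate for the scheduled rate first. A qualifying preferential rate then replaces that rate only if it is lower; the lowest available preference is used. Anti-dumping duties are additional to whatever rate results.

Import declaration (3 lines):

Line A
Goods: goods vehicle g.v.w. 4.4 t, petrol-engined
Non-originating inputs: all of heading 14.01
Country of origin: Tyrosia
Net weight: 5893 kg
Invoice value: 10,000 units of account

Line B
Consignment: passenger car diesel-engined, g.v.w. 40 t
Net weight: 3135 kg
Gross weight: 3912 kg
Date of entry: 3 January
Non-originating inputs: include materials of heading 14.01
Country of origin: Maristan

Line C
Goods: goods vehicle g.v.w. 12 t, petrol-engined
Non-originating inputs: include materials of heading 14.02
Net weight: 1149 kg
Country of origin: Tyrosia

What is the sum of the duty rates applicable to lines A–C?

Line A: goods vehicle → 14.02; petrol-engined → 14.02.02; g.v.w. 4.4 t → 14.02.02.02. Scheduled 19%. Tyrosia agreement on 14.02.02: CTH met → 17% available; Tyrosia agreement on 14.02.02: CTH met → 2% available; preferential 2%. → 2%.
Line B: passenger car → 14.01; diesel-engined → 14.01.01; g.v.w. 40 t → 14.01.01.03. Scheduled 10%. Maristan agreement on 14.01.01: CTH not met; anti-dumping (Maristan, 14.01.01): +21%; total 10% + 21% = 31%. → 31%.
Line C: goods vehicle → 14.02; petrol-engined → 14.02.02; g.v.w. 12 t → 14.02.02.01. Scheduled 22%. Tyrosia agreement on 14.02.02: CTH not met; Tyrosia agreement on 14.02.02: CTH not met. → 22%.
Sum: 2% + 31% + 22% = 55%.

55%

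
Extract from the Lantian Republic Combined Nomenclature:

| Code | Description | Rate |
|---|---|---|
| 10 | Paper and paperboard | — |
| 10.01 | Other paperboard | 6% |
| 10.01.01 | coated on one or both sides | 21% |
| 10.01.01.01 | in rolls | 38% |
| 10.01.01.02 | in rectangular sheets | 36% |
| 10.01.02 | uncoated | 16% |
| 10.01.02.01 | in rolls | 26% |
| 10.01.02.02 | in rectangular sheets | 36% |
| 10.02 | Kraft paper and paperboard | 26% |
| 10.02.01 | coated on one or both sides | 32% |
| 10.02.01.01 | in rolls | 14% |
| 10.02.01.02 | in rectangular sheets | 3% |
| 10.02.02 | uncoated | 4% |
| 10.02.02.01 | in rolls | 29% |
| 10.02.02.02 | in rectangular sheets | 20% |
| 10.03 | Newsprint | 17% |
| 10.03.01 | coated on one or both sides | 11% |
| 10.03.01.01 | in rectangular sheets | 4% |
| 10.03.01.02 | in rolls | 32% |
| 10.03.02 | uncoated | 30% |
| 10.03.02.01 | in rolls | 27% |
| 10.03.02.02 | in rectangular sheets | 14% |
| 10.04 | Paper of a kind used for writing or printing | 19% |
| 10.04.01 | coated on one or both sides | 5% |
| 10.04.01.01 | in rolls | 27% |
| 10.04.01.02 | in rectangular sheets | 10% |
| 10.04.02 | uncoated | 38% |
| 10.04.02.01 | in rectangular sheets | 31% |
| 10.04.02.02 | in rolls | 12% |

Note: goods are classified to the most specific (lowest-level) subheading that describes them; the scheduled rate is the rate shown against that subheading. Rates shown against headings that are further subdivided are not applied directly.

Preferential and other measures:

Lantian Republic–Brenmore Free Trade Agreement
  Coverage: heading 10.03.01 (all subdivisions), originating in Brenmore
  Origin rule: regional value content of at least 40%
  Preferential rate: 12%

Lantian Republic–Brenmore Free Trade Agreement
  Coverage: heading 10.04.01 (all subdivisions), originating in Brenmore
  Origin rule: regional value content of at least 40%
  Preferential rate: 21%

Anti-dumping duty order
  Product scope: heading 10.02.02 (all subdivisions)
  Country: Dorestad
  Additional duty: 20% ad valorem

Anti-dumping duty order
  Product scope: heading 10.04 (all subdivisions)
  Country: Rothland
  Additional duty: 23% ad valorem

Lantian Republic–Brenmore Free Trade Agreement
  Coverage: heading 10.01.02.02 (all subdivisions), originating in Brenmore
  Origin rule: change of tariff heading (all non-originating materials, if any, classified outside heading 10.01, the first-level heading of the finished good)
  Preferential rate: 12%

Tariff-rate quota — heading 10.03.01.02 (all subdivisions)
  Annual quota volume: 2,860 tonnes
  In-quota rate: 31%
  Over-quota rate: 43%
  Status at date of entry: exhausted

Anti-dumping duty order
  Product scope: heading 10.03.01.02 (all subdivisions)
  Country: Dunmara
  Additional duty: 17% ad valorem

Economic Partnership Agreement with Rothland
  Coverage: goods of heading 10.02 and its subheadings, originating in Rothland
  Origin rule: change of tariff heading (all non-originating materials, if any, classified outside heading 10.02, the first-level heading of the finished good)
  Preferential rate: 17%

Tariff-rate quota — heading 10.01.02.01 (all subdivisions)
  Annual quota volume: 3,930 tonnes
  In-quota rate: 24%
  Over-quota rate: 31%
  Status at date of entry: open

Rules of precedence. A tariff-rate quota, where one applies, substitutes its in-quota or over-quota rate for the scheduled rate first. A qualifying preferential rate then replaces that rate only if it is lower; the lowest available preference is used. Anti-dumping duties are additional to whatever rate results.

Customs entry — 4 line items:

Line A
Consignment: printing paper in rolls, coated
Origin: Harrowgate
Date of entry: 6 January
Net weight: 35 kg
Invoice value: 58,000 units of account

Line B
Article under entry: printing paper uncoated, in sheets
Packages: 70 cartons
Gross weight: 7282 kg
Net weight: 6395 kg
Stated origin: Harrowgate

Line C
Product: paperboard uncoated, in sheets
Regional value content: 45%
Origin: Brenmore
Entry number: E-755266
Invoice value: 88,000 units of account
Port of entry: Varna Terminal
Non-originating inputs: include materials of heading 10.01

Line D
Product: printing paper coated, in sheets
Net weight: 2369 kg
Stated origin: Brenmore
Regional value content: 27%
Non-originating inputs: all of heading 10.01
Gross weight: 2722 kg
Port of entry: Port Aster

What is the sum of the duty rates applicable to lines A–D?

104%

Line A: printing paper → 10.04; coated → 10.04.01; in rolls → 10.04.01.01. Scheduled 27%. No special measure applies. → 27%.
Line B: printing paper → 10.04; uncoated → 10.04.02; in sheets → 10.04.02.01. Scheduled 31%. No special measure applies. → 31%.
Line C: paperboard → 10.01; uncoated → 10.01.02; in sheets → 10.01.02.02. Scheduled 36%. Brenmore agreement on 10.03.01: 10.01.02.02 not covered; Brenmore agreement on 10.04.01: 10.01.02.02 not covered; Brenmore agreement on 10.01.02.02: CTH not met. → 36%.
Line D: printing paper → 10.04; coated → 10.04.01; in sheets → 10.04.01.02. Scheduled 10%. Brenmore agreement on 10.03.01: 10.04.01.02 not covered; Brenmore agreement on 10.04.01: RVC < 40%; Brenmore agreement on 10.01.02.02: 10.04.01.02 not covered. → 10%.
Sum: 27% + 31% + 36% + 10% = 104%.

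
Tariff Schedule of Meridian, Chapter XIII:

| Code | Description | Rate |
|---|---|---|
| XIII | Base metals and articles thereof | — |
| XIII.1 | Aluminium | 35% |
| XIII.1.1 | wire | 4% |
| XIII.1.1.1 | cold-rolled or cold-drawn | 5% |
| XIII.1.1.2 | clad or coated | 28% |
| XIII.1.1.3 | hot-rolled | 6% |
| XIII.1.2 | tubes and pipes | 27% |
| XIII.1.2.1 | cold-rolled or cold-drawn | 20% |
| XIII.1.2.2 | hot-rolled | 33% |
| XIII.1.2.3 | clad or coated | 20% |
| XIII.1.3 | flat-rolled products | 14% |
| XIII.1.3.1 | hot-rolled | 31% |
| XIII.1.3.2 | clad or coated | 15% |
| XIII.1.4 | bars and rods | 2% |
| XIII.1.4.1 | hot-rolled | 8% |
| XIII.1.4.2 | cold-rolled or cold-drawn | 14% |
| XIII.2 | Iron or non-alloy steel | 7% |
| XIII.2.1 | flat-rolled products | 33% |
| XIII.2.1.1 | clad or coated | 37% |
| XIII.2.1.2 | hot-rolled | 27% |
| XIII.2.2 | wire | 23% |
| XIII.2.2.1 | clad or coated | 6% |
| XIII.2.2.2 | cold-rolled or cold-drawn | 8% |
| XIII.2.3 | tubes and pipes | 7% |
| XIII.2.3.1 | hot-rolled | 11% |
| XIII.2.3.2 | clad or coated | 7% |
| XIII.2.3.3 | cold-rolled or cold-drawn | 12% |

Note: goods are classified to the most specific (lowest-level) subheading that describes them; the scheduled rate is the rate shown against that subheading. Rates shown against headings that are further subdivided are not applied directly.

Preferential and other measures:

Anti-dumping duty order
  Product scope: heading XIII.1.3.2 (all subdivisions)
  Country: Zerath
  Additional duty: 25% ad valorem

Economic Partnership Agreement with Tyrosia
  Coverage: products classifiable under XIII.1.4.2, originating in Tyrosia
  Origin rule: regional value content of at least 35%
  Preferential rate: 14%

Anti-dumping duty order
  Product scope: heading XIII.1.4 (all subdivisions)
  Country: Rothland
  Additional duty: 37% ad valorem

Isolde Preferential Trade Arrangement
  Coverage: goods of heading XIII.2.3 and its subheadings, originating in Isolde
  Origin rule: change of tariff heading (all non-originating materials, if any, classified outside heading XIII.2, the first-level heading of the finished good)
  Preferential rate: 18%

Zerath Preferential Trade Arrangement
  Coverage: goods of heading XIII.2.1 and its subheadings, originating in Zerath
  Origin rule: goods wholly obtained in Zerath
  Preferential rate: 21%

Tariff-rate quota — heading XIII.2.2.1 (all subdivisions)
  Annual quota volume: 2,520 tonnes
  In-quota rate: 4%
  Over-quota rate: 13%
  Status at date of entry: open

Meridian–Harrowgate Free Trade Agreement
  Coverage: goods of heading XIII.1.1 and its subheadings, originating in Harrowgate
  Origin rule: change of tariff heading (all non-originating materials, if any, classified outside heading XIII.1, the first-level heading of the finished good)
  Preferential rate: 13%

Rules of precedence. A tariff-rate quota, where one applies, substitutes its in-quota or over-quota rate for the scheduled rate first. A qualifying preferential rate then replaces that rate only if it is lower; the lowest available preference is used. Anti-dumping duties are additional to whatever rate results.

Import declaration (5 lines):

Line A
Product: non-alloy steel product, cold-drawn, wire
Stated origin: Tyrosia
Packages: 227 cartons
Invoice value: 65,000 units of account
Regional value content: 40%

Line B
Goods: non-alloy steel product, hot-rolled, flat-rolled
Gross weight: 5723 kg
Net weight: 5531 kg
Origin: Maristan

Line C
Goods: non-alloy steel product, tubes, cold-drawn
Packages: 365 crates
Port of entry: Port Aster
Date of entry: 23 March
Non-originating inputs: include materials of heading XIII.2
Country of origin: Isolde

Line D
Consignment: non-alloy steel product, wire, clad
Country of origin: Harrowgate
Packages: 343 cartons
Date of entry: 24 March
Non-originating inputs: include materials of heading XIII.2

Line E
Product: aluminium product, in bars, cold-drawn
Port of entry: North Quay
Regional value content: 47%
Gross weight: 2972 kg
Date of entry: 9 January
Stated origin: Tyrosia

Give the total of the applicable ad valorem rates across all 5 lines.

Line A: non-alloy steel → XIII.2; wire → XIII.2.2; cold-drawn → XIII.2.2.2. Scheduled 8%. Tyrosia agreement on XIII.1.4.2: XIII.2.2.2 not covered. → 8%.
Line B: non-alloy steel → XIII.2; flat-rolled → XIII.2.1; hot-rolled → XIII.2.1.2. Scheduled 27%. No special measure applies. → 27%.
Line C: non-alloy steel → XIII.2; tubes → XIII.2.3; cold-drawn → XIII.2.3.3. Scheduled 12%. Isolde agreement on XIII.2.3: CTH not met. → 12%.
Line D: non-alloy steel → XIII.2; wire → XIII.2.2; clad → XIII.2.2.1. Scheduled 6%. quota on XIII.2.2.1 open → in-quota 4%; Harrowgate agreement on XIII.1.1: XIII.2.2.1 not covered. → 4%.
Line E: aluminium → XIII.1; in bars → XIII.1.4; cold-drawn → XIII.1.4.2. Scheduled 14%. Tyrosia agreement on XIII.1.4.2: RVC ≥ 35% → 14% available; preference 14% not lower than 14% → no reduction. → 14%.
Sum: 8% + 27% + 12% + 4% + 14% = 65%.

65%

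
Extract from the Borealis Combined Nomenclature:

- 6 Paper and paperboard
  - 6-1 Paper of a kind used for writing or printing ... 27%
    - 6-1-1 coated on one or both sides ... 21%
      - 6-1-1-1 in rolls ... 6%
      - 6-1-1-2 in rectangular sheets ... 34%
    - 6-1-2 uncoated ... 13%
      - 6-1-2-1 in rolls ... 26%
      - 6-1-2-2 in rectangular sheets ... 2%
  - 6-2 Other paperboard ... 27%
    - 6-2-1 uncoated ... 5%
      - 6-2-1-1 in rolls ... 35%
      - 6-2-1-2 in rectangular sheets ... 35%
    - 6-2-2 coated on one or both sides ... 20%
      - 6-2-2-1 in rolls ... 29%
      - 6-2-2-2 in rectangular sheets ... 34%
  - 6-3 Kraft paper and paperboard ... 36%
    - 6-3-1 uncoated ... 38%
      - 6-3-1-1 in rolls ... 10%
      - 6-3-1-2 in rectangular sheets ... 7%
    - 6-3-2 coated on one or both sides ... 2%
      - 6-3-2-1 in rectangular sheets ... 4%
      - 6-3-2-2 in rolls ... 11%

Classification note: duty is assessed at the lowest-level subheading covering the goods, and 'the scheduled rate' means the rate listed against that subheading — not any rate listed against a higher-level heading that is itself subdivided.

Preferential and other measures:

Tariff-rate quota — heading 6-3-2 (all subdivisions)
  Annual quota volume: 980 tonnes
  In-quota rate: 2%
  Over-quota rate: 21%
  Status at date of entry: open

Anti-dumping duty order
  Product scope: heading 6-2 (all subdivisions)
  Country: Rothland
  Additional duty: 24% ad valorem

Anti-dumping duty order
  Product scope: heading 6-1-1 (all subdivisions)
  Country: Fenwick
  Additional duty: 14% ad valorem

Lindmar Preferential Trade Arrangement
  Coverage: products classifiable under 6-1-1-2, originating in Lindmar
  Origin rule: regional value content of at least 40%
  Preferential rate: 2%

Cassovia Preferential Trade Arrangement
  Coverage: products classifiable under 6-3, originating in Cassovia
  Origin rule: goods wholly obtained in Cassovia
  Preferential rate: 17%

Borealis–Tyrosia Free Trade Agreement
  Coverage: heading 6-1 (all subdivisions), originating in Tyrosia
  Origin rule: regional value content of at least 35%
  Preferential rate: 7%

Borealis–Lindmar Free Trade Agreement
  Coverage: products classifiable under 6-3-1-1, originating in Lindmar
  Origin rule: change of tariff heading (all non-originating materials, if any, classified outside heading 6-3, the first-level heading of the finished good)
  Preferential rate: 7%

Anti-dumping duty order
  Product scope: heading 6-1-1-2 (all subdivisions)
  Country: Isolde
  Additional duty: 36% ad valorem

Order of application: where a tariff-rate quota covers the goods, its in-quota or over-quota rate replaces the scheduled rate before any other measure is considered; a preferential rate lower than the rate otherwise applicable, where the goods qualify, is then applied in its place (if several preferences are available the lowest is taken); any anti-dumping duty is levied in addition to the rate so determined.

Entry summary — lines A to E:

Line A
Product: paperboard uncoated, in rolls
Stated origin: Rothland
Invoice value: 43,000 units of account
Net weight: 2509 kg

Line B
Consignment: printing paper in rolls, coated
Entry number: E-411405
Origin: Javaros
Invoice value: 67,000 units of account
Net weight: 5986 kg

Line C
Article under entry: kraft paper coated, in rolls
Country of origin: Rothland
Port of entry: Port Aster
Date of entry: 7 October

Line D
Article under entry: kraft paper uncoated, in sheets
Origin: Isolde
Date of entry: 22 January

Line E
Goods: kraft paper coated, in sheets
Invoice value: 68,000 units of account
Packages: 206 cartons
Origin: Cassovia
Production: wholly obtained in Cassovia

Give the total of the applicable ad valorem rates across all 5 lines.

76%

Line A: paperboard → 6-2; uncoated → 6-2-1; in rolls → 6-2-1-1. Scheduled 35%. anti-dumping (Rothland, 6-2): +24%; total 35% + 24% = 59%. → 59%.
Line B: printing paper → 6-1; coated → 6-1-1; in rolls → 6-1-1-1. Scheduled 6%. No special measure applies. → 6%.
Line C: kraft paper → 6-3; coated → 6-3-2; in rolls → 6-3-2-2. Scheduled 11%. quota on 6-3-2 open → in-quota 2%. → 2%.
Line D: kraft paper → 6-3; uncoated → 6-3-1; in sheets → 6-3-1-2. Scheduled 7%. No special measure applies. → 7%.
Line E: kraft paper → 6-3; coated → 6-3-2; in sheets → 6-3-2-1. Scheduled 4%. quota on 6-3-2 open → in-quota 2%; Cassovia agreement on 6-3: wholly obtained → 17% available; preference 17% not lower than 2% → no reduction. → 2%.
Sum: 59% + 6% + 2% + 7% + 2% = 76%.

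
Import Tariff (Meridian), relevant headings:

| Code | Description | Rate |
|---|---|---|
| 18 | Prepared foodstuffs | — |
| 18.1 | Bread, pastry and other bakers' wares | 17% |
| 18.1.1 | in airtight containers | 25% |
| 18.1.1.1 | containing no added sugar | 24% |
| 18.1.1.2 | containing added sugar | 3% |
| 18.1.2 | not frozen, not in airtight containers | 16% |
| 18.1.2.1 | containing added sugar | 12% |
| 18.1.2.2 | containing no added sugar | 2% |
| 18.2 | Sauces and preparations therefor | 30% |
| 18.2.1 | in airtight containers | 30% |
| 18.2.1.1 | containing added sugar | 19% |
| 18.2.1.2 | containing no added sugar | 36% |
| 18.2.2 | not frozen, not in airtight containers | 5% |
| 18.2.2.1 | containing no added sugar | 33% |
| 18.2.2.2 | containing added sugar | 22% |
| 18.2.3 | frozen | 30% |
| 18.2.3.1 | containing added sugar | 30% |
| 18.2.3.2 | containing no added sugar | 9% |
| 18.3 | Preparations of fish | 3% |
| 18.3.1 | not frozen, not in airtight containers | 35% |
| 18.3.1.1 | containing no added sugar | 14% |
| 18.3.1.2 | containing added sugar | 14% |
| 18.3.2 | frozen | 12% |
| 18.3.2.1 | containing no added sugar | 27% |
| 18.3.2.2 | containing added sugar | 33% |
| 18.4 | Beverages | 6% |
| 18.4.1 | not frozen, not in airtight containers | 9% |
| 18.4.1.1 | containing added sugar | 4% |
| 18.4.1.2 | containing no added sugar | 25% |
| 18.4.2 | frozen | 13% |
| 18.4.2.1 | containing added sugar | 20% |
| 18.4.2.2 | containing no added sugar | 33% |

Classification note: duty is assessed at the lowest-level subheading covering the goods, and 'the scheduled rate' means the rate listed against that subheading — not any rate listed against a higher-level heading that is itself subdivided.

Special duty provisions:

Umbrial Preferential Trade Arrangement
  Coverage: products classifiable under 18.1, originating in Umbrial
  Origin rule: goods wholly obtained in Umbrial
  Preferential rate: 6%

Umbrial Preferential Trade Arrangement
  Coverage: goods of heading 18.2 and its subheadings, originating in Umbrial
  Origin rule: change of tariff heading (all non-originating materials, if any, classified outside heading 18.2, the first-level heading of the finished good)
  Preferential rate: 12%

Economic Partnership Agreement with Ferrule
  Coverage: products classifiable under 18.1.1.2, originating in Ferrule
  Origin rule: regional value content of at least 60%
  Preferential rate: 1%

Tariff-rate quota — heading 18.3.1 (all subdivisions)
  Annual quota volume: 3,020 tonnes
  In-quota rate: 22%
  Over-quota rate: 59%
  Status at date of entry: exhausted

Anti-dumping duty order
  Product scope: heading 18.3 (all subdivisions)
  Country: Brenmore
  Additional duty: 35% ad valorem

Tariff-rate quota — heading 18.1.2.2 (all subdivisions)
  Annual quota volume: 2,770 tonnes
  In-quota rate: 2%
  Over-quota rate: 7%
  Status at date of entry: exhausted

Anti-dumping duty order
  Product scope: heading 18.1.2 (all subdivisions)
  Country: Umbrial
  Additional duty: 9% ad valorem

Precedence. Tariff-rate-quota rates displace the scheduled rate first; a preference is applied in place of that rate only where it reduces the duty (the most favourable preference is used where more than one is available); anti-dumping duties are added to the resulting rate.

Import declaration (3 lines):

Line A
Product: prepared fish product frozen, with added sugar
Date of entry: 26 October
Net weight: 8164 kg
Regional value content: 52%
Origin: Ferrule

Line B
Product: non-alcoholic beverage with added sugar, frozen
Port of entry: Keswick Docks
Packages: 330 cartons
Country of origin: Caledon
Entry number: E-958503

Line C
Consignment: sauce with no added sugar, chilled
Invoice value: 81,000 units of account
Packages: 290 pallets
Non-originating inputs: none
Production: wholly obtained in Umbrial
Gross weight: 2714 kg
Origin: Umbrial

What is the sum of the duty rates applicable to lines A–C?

65%

Line A: prepared fish product → 18.3; frozen → 18.3.2; with added sugar → 18.3.2.2. Scheduled 33%. Ferrule agreement on 18.1.1.2: 18.3.2.2 not covered. → 33%.
Line B: non-alcoholic beverage → 18.4; frozen → 18.4.2; with added sugar → 18.4.2.1. Scheduled 20%. No special measure applies. → 20%.
Line C: sauce → 18.2; chilled → 18.2.2; with no added sugar → 18.2.2.1. Scheduled 33%. Umbrial agreement on 18.1: 18.2.2.1 not covered; Umbrial agreement on 18.2: CTH met → 12% available; preferential 12%. → 12%.
Sum: 33% + 20% + 12% = 65%.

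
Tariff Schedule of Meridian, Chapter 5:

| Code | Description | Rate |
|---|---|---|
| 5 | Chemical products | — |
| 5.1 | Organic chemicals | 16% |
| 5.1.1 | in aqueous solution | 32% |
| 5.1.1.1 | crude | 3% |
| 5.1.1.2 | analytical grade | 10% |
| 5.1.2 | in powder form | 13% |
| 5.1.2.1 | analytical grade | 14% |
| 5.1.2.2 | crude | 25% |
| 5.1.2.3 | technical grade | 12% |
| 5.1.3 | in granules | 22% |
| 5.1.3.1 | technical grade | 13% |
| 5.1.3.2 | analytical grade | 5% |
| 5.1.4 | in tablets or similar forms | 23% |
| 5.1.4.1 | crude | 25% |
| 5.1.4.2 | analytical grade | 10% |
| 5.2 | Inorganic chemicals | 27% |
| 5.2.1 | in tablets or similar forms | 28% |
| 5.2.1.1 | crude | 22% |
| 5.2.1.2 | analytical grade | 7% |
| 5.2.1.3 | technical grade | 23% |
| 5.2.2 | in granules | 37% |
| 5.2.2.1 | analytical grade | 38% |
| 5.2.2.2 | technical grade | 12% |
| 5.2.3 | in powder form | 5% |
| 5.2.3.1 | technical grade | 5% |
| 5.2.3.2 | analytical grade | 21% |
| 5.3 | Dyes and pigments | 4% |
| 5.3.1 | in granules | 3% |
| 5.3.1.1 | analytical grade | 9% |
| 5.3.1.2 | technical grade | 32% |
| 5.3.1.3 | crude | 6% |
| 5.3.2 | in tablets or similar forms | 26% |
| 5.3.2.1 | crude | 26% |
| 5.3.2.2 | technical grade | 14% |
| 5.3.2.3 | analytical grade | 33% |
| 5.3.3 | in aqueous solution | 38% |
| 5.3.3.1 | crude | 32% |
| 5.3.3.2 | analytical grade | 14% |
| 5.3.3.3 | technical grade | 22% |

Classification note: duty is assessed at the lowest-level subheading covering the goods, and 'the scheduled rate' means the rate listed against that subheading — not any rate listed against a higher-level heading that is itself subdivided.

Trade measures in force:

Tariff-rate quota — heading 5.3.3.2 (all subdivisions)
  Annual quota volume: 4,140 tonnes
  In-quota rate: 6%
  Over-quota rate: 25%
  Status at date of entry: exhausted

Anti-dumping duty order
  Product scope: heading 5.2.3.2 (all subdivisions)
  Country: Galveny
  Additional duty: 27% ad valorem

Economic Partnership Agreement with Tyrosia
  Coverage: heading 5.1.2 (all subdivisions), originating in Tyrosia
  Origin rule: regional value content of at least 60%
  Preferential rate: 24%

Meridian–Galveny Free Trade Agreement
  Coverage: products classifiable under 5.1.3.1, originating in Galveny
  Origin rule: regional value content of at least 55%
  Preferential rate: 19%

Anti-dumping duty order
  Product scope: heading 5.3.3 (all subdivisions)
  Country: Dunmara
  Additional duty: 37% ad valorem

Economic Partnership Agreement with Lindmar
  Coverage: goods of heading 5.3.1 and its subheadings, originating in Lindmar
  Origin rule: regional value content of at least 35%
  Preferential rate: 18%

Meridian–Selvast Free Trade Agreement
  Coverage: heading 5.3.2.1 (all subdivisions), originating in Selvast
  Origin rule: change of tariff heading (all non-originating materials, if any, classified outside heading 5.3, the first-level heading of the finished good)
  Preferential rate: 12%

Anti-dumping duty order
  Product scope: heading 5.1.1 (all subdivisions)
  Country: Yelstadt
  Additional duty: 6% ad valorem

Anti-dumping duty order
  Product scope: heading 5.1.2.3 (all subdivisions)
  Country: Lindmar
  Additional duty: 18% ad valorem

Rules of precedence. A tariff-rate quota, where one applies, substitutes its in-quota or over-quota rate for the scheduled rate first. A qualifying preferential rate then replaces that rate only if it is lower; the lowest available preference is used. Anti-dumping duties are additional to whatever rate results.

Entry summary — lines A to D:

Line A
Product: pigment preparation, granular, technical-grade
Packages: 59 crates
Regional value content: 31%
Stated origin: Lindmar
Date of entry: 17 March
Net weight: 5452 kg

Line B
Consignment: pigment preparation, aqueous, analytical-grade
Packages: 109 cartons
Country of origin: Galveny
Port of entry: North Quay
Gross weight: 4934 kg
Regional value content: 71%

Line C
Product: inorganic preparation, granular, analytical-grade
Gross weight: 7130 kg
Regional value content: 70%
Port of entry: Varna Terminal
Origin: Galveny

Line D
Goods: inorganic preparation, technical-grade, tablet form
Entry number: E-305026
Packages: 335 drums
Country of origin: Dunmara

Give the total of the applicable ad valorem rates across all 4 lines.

Line A: pigment → 5.3; granular → 5.3.1; technical-grade → 5.3.1.2. Scheduled 32%. Lindmar agreement on 5.3.1: RVC < 35%. → 32%.
Line B: pigment → 5.3; aqueous → 5.3.3; analytical-grade → 5.3.3.2. Scheduled 14%. quota on 5.3.3.2 exhausted → over-quota 25%; Galveny agreement on 5.1.3.1: 5.3.3.2 not covered. → 25%.
Line C: inorganic → 5.2; granular → 5.2.2; analytical-grade → 5.2.2.1. Scheduled 38%. Galveny agreement on 5.1.3.1: 5.2.2.1 not covered. → 38%.
Line D: inorganic → 5.2; tablet form → 5.2.1; technical-grade → 5.2.1.3. Scheduled 23%. No special measure applies. → 23%.
Sum: 32% + 25% + 38% + 23% = 118%.

118%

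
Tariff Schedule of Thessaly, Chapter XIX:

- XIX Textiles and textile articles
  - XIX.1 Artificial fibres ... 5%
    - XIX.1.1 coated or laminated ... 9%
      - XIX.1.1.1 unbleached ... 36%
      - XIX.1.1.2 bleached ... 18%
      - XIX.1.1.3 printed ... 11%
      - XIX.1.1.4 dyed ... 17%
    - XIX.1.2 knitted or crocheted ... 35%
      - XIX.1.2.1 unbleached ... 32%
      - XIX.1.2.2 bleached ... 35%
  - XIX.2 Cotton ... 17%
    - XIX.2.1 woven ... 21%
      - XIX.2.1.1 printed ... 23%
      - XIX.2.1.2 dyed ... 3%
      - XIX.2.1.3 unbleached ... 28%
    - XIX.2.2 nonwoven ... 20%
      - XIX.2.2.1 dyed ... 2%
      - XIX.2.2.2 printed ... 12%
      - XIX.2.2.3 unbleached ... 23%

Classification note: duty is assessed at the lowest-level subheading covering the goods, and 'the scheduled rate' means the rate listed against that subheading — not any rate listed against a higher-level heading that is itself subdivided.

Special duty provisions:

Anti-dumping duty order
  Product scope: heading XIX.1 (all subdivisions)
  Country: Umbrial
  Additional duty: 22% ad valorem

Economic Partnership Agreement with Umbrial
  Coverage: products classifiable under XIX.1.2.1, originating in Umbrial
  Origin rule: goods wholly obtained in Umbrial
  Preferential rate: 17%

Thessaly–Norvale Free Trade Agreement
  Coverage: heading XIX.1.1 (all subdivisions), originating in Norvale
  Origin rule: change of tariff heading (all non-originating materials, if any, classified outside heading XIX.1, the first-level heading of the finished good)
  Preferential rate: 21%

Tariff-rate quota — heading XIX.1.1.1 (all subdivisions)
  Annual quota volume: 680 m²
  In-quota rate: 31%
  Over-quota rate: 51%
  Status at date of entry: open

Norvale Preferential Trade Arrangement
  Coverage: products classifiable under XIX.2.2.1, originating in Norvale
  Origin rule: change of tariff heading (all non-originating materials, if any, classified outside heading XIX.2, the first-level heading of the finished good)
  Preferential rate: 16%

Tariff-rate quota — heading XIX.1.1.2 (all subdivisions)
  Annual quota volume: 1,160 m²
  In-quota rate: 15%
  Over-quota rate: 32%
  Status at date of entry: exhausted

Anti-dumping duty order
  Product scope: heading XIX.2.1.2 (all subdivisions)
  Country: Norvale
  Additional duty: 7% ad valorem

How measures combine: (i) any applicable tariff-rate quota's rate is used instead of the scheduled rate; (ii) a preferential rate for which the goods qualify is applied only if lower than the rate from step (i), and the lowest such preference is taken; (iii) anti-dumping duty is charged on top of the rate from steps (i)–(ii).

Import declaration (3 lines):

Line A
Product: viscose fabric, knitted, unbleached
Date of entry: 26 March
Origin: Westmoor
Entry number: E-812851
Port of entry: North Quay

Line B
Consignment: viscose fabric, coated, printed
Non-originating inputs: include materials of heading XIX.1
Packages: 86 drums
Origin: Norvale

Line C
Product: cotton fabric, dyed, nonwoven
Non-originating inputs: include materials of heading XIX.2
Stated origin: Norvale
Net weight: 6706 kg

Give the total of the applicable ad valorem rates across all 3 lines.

Line A: viscose → XIX.1; knitted → XIX.1.2; unbleached → XIX.1.2.1. Scheduled 32%. No special measure applies. → 32%.
Line B: viscose → XIX.1; coated → XIX.1.1; printed → XIX.1.1.3. Scheduled 11%. Norvale agreement on XIX.1.1: CTH not met; Norvale agreement on XIX.2.2.1: XIX.1.1.3 not covered. → 11%.
Line C: cotton → XIX.2; nonwoven → XIX.2.2; dyed → XIX.2.2.1. Scheduled 2%. Norvale agreement on XIX.1.1: XIX.2.2.1 not covered; Norvale agreement on XIX.2.2.1: CTH not met. → 2%.
Sum: 32% + 11% + 2% = 45%.

45%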